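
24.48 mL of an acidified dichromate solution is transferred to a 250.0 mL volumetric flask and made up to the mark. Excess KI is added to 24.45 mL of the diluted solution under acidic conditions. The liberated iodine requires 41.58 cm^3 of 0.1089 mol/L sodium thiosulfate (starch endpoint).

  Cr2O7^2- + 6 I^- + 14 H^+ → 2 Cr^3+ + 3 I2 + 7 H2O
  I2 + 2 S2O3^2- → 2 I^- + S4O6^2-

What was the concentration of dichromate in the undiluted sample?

0.3152 mol/L

n(S2O3^2-) = 0.04158 × 0.1089 = 4.528 × 10^-3 mol
n(I2) = n(S2O3^2-)/2 = 2.264 × 10^-3 mol
From the 1:3 ratio, n(Cr2O7^2-) in the aliquot = 1/3 × 2.264 × 10^-3 = 7.547 × 10^-4 mol
[Cr2O7^2-]_dilute = 7.547 × 10^-4 / 0.02445 = 0.03087 mol/L
[Cr2O7^2-]_original = 0.03087 × 250.0/24.48 = 0.3152 mol/L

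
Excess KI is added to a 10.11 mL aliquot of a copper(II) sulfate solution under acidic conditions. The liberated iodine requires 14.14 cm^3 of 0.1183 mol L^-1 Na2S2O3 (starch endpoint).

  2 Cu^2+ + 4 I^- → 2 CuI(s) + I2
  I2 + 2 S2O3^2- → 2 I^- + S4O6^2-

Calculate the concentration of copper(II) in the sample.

0.1655 mol/L

n(S2O3^2-) = 0.01414 × 0.1183 = 1.673 × 10^-3 mol
n(I2) = n(S2O3^2-)/2 = 8.364 × 10^-4 mol
From the 2:1 ratio, n(Cu2+) in the aliquot = 2/1 × 8.364 × 10^-4 = 1.673 × 10^-3 mol
[Cu2+] = 1.673 × 10^-3 / 0.01011 = 0.1655 mol/L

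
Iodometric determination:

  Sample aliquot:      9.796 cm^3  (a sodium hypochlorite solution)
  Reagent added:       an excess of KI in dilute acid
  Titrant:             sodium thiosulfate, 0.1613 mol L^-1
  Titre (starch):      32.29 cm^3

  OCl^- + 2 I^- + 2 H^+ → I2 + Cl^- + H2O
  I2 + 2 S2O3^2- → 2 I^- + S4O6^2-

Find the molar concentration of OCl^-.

n(S2O3^2-) = 0.03229 × 0.1613 = 5.208 × 10^-3 mol
n(I2) = n(S2O3^2-)/2 = 2.604 × 10^-3 mol
n(OCl^-) in the aliquot = 2.604 × 10^-3 mol (1:1 ratio)
[OCl^-] = 2.604 × 10^-3 / 0.009796 = 0.2658 mol/L

0.2658 mol/L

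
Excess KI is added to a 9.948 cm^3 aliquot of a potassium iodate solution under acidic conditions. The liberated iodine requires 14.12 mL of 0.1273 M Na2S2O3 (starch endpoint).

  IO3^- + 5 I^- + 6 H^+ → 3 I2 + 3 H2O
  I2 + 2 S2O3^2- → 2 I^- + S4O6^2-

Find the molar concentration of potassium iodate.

n(S2O3^2-) = 0.01412 × 0.1273 = 1.797 × 10^-3 mol
n(I2) = n(S2O3^2-)/2 = 8.987 × 10^-4 mol
From the 1:3 ratio, n(IO3^-) in the aliquot = 1/3 × 8.987 × 10^-4 = 2.996 × 10^-4 mol
[IO3^-] = 2.996 × 10^-4 / 0.009948 = 0.03011 mol/L

0.03011 M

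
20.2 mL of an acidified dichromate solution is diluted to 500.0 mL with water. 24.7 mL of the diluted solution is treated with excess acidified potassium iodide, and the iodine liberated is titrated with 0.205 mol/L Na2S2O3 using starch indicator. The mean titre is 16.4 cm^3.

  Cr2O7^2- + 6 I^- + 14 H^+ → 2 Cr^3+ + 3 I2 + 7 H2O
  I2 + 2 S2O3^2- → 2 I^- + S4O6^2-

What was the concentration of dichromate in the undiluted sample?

0.562 mol/L

n(S2O3^2-) = 0.0164 × 0.205 = 3.36 × 10^-3 mol
n(I2) = n(S2O3^2-)/2 = 1.68 × 10^-3 mol
From the 1:3 ratio, n(Cr2O7^2-) in the aliquot = 1/3 × 1.68 × 10^-3 = 5.60 × 10^-4 mol
[Cr2O7^2-]_dilute = 5.60 × 10^-4 / 0.0247 = 0.0227 mol/L
[Cr2O7^2-]_original = 0.0227 × 500.0/20.2 = 0.562 mol/L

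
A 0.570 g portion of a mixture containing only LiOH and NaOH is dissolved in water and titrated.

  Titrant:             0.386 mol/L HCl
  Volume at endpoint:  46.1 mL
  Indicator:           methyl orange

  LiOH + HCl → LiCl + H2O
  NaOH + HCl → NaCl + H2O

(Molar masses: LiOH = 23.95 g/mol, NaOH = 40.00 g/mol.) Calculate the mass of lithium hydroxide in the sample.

n(HCl) = 0.0461 × 0.386 = 0.0178 mol
Let x = n(LiOH), y = n(NaOH).
Titrant: 1x + 1y = 0.0178;  mass: 23.95x + 40.00y = 0.570
Solving, x = 8.83 × 10^-3 mol, y = 8.96 × 10^-3 mol
mass of LiOH = 8.83 × 10^-3 × 23.95 = 0.212 g

0.212 g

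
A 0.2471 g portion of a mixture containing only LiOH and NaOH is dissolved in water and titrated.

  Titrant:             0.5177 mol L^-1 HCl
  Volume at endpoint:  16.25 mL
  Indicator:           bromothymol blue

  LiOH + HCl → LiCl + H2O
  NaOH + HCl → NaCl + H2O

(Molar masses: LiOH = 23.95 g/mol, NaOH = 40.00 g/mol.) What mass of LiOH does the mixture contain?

0.1334 g

n(HCl) = 0.01625 × 0.5177 = 8.413 × 10^-3 mol
Let x = n(LiOH), y = n(NaOH).
Titrant: 1x + 1y = 8.413 × 10^-3;  mass: 23.95x + 40.00y = 0.2471
Solving, x = 5.570 × 10^-3 mol, y = 2.842 × 10^-3 mol
mass of LiOH = 5.570 × 10^-3 × 23.95 = 0.1334 g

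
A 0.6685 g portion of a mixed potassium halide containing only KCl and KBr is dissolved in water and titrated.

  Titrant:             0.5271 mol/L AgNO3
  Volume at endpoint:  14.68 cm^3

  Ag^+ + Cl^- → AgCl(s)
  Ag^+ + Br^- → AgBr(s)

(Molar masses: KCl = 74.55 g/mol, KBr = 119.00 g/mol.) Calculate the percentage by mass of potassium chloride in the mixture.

63.30 %

n(AgNO3) = 0.01468 × 0.5271 = 7.738 × 10^-3 mol
Let x = n(KCl), y = n(KBr).
Titrant: 1x + 1y = 7.738 × 10^-3;  mass: 74.55x + 119.00y = 0.6685
Solving, x = 5.676 × 10^-3 mol, y = 2.062 × 10^-3 mol
mass of KCl = 5.676 × 10^-3 × 74.55 = 0.4232 g
% KCl = 0.4232 / 0.6685 × 100 = 63.30 %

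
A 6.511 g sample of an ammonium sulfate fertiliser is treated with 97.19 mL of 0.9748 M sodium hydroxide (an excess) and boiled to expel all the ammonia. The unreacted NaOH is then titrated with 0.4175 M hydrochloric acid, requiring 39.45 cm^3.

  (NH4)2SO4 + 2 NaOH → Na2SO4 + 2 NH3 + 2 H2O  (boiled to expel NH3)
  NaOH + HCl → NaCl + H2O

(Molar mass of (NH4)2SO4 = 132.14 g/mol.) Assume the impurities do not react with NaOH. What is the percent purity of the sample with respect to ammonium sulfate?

79.42 %

n(NaOH) added = 0.09719 × 0.9748 = 0.09474 mol
n(HCl) used in back-titration = 0.03945 × 0.4175 = 0.01647 mol
n(NaOH) left over = 0.01647 mol (1:1 ratio)
n(NaOH) consumed by analyte = 0.09474 − 0.01647 = 0.07827 mol
From the 1:2 ratio, n((NH4)2SO4) = 1/2 × 0.07827 = 0.03914 mol
mass of (NH4)2SO4 = 0.03914 × 132.14 = 5.171 g
% (NH4)2SO4 = 5.171 / 6.511 × 100 = 79.42 %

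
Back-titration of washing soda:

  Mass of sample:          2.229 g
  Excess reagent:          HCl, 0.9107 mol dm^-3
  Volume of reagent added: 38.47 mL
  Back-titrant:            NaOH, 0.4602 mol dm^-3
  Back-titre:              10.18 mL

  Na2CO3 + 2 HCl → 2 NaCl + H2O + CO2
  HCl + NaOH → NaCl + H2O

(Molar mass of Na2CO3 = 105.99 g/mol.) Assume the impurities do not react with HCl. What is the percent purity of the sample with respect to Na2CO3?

72.16 %

n(HCl) added = 0.03847 × 0.9107 = 0.03503 mol
n(NaOH) used in back-titration = 0.01018 × 0.4602 = 4.685 × 10^-3 mol
n(HCl) left over = 4.685 × 10^-3 mol (1:1 ratio)
n(HCl) consumed by analyte = 0.03503 − 4.685 × 10^-3 = 0.03035 mol
From the 1:2 ratio, n(Na2CO3) = 1/2 × 0.03035 = 0.01517 mol
mass of Na2CO3 = 0.01517 × 105.99 = 1.608 g
% Na2CO3 = 1.608 / 2.229 × 100 = 72.16 %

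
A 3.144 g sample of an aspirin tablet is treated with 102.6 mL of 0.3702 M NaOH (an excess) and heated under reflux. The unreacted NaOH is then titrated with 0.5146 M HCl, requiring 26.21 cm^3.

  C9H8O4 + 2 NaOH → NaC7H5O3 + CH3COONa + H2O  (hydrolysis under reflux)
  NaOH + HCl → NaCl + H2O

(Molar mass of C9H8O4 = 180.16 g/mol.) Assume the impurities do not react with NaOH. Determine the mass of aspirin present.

n(NaOH) added = 0.1026 × 0.3702 = 0.03798 mol
n(HCl) used in back-titration = 0.02621 × 0.5146 = 0.01349 mol
n(NaOH) left over = 0.01349 mol (1:1 ratio)
n(NaOH) consumed by analyte = 0.03798 − 0.01349 = 0.02449 mol
From the 1:2 ratio, n(C9H8O4) = 1/2 × 0.02449 = 0.01225 mol
mass of C9H8O4 = 0.01225 × 180.16 = 2.206 g

2.206 g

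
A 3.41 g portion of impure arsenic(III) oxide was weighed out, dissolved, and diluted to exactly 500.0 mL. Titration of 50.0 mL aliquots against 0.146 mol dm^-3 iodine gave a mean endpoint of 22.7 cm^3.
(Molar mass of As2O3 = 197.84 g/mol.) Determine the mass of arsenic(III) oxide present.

As2O3 + 2 I2 + 2 H2O → As2O5 + 4 HI
n(I2) per titration = 0.0227 × 0.146 = 3.31 × 10^-3 mol
From the 1:2 ratio, n(As2O3) in each aliquot = 1/2 × 3.31 × 10^-3 = 1.66 × 10^-3 mol
n(As2O3) in the whole flask = 1.66 × 10^-3 × 500.0/50.0 = 0.0166 mol
mass of As2O3 = 0.0166 × 197.84 = 3.28 g

3.28 g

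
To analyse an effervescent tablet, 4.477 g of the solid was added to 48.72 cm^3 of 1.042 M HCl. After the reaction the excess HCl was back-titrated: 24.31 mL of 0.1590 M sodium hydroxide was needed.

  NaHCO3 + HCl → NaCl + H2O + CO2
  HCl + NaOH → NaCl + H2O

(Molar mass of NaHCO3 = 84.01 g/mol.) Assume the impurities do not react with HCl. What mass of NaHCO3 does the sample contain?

n(HCl) added = 0.04872 × 1.042 = 0.05077 mol
n(NaOH) used in back-titration = 0.02431 × 0.1590 = 3.865 × 10^-3 mol
n(HCl) left over = 3.865 × 10^-3 mol (1:1 ratio)
n(HCl) consumed by analyte = 0.05077 − 3.865 × 10^-3 = 0.04690 mol
n(NaHCO3) = 0.04690 mol (1:1 ratio)
mass of NaHCO3 = 0.04690 × 84.01 = 3.940 g

3.940 g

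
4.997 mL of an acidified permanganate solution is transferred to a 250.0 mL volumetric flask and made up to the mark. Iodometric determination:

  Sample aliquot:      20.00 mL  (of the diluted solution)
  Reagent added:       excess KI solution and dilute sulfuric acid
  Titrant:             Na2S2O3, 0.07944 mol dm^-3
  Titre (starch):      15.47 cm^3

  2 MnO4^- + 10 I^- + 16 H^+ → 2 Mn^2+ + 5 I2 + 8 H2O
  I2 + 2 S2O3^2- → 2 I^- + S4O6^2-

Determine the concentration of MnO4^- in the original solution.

0.6148 mol/L

n(S2O3^2-) = 0.01547 × 0.07944 = 1.229 × 10^-3 mol
n(I2) = n(S2O3^2-)/2 = 6.145 × 10^-4 mol
From the 2:5 ratio, n(MnO4^-) in the aliquot = 2/5 × 6.145 × 10^-4 = 2.458 × 10^-4 mol
[MnO4^-]_dilute = 2.458 × 10^-4 / 0.02000 = 0.01229 mol/L
[MnO4^-]_original = 0.01229 × 250.0/4.997 = 0.6148 mol/L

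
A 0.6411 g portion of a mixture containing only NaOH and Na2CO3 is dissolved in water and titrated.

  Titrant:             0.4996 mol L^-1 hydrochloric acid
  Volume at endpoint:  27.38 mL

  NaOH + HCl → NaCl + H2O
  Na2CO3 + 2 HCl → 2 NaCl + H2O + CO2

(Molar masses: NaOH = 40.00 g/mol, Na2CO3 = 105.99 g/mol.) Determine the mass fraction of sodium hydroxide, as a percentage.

n(HCl) = 0.02738 × 0.4996 = 0.01368 mol
Let x = n(NaOH), y = n(Na2CO3).
Titrant: 1x + 2y = 0.01368;  mass: 40.00x + 105.99y = 0.6411
Solving, x = 6.450 × 10^-3 mol, y = 3.614 × 10^-3 mol
mass of NaOH = 6.450 × 10^-3 × 40.00 = 0.2580 g
% NaOH = 0.2580 / 0.6411 × 100 = 40.24 %

40.24 %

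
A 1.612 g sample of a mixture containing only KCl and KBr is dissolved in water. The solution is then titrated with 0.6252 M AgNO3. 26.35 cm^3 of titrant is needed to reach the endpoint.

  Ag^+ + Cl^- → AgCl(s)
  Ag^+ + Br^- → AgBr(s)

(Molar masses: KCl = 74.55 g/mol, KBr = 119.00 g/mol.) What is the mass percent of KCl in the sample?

n(AgNO3) = 0.02635 × 0.6252 = 0.01647 mol
Let x = n(KCl), y = n(KBr).
Titrant: 1x + 1y = 0.01647;  mass: 74.55x + 119.00y = 1.612
Solving, x = 7.838 × 10^-3 mol, y = 8.636 × 10^-3 mol
mass of KCl = 7.838 × 10^-3 × 74.55 = 0.5843 g
% KCl = 0.5843 / 1.612 × 100 = 36.25 %

36.25 %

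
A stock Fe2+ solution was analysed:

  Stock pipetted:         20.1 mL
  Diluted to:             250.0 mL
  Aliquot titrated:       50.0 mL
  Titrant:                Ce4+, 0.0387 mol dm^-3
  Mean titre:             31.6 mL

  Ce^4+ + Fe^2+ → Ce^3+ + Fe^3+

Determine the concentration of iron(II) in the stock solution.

0.304 mol/L

n(Ce4+) = 0.0316 × 0.0387 = 1.22 × 10^-3 mol
n(Fe2+) in the aliquot = 1.22 × 10^-3 mol (1:1 ratio)
[Fe2+]_dilute = 1.22 × 10^-3 / 0.0500 = 0.0245 mol/L
Dilution factor = 250.0 / 20.1 = 12.44
[Fe2+]_stock = 0.0245 × 12.44 = 0.304 mol/L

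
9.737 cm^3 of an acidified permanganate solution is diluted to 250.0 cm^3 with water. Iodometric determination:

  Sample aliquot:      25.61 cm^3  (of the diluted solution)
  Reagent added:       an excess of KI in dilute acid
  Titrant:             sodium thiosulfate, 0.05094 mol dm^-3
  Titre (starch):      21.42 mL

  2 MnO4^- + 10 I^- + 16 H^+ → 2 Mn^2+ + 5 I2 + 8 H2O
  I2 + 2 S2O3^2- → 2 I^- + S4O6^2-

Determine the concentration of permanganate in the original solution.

n(S2O3^2-) = 0.02142 × 0.05094 = 1.091 × 10^-3 mol
n(I2) = n(S2O3^2-)/2 = 5.456 × 10^-4 mol
From the 2:5 ratio, n(MnO4^-) in the aliquot = 2/5 × 5.456 × 10^-4 = 2.182 × 10^-4 mol
[MnO4^-]_dilute = 2.182 × 10^-4 / 0.02561 = 0.008521 mol/L
[MnO4^-]_original = 0.008521 × 250.0/9.737 = 0.2188 mol/L

0.2188 mol/L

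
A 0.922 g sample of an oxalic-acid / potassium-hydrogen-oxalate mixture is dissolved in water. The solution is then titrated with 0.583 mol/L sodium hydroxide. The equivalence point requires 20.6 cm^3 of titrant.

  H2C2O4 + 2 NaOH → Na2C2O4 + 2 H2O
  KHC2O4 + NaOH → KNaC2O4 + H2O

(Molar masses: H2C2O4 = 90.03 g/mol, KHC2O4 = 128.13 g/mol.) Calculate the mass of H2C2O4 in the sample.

0.334 g

n(NaOH) = 0.0206 × 0.583 = 0.0120 mol
Let x = n(H2C2O4), y = n(KHC2O4).
Titrant: 2x + 1y = 0.0120;  mass: 90.03x + 128.13y = 0.922
Solving, x = 3.71 × 10^-3 mol, y = 4.59 × 10^-3 mol
mass of H2C2O4 = 3.71 × 10^-3 × 90.03 = 0.334 g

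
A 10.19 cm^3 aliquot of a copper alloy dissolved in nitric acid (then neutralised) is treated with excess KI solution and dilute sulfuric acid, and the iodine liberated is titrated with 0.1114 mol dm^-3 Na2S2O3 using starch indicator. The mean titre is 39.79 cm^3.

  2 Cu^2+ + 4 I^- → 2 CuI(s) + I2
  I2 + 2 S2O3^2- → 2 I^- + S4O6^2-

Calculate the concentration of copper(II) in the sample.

n(S2O3^2-) = 0.03979 × 0.1114 = 4.433 × 10^-3 mol
n(I2) = n(S2O3^2-)/2 = 2.216 × 10^-3 mol
From the 2:1 ratio, n(Cu2+) in the aliquot = 2/1 × 2.216 × 10^-3 = 4.433 × 10^-3 mol
[Cu2+] = 4.433 × 10^-3 / 0.01019 = 0.4350 mol/L

0.4350 mol/L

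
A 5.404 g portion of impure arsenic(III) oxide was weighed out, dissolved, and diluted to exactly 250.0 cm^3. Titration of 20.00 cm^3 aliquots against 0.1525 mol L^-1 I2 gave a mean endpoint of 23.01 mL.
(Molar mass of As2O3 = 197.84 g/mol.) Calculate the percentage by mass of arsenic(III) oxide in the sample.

80.29 %

As2O3 + 2 I2 + 2 H2O → As2O5 + 4 HI
n(I2) per titration = 0.02301 × 0.1525 = 3.509 × 10^-3 mol
From the 1:2 ratio, n(As2O3) in each aliquot = 1/2 × 3.509 × 10^-3 = 1.755 × 10^-3 mol
n(As2O3) in the whole flask = 1.755 × 10^-3 × 250.0/20.00 = 0.02193 mol
mass of As2O3 = 0.02193 × 197.84 = 4.339 g
% As2O3 = 4.339 / 5.404 × 100 = 80.29 %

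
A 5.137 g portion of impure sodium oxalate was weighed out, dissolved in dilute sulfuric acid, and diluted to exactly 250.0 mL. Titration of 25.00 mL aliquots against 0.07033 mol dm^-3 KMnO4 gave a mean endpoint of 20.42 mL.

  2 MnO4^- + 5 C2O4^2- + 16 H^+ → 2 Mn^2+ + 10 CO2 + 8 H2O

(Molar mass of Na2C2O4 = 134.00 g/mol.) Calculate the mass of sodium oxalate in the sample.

n(KMnO4) per titration = 0.02042 × 0.07033 = 1.436 × 10^-3 mol
From the 5:2 ratio, n(Na2C2O4) in each aliquot = 5/2 × 1.436 × 10^-3 = 3.590 × 10^-3 mol
n(Na2C2O4) in the whole flask = 3.590 × 10^-3 × 250.0/25.00 = 0.03590 mol
mass of Na2C2O4 = 0.03590 × 134.00 = 4.811 g

4.811 g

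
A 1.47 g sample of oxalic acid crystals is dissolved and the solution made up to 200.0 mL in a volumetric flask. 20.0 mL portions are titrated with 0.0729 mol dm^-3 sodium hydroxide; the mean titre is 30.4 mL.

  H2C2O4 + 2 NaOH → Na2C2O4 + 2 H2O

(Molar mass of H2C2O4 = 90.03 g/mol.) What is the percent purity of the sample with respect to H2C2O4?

n(NaOH) per titration = 0.0304 × 0.0729 = 2.22 × 10^-3 mol
From the 1:2 ratio, n(H2C2O4) in each aliquot = 1/2 × 2.22 × 10^-3 = 1.11 × 10^-3 mol
n(H2C2O4) in the whole flask = 1.11 × 10^-3 × 200.0/20.0 = 0.0111 mol
mass of H2C2O4 = 0.0111 × 90.03 = 0.998 g
% H2C2O4 = 0.998 / 1.47 × 100 = 67.9 %

67.9 %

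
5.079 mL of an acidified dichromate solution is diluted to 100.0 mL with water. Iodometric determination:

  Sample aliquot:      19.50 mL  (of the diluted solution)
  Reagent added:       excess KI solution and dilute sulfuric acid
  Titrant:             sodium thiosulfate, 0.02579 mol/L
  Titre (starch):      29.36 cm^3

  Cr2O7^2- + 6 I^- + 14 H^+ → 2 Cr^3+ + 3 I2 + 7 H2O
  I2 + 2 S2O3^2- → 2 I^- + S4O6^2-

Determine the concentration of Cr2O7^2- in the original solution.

0.1274 mol/L

n(S2O3^2-) = 0.02936 × 0.02579 = 7.572 × 10^-4 mol
n(I2) = n(S2O3^2-)/2 = 3.786 × 10^-4 mol
From the 1:3 ratio, n(Cr2O7^2-) in the aliquot = 1/3 × 3.786 × 10^-4 = 1.262 × 10^-4 mol
[Cr2O7^2-]_dilute = 1.262 × 10^-4 / 0.01950 = 0.006472 mol/L
[Cr2O7^2-]_original = 0.006472 × 100.0/5.079 = 0.1274 mol/L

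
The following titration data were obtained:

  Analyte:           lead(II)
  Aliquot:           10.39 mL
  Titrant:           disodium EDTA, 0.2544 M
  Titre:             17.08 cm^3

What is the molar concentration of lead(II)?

0.4182 M

Pb^2+ + EDTA^4- → [Pb(EDTA)]^2-
n(EDTA) = 0.01708 L × 0.2544 mol/L = 4.345 × 10^-3 mol
n(Pb2+) = 4.345 × 10^-3 mol (1:1 mole ratio)
[Pb2+] = 4.345 × 10^-3 mol / 0.01039 L = 0.4182 mol/L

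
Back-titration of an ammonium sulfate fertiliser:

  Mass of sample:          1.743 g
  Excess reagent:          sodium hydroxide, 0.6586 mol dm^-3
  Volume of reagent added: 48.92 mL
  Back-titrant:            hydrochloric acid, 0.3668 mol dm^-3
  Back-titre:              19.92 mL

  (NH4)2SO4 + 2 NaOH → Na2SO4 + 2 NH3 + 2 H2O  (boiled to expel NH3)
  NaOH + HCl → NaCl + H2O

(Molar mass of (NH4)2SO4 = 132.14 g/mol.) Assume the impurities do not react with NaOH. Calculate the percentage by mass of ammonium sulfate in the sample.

94.43 %

n(NaOH) added = 0.04892 × 0.6586 = 0.03222 mol
n(HCl) used in back-titration = 0.01992 × 0.3668 = 7.307 × 10^-3 mol
n(NaOH) left over = 7.307 × 10^-3 mol (1:1 ratio)
n(NaOH) consumed by analyte = 0.03222 − 7.307 × 10^-3 = 0.02491 mol
From the 1:2 ratio, n((NH4)2SO4) = 1/2 × 0.02491 = 0.01246 mol
mass of (NH4)2SO4 = 0.01246 × 132.14 = 1.646 g
% (NH4)2SO4 = 1.646 / 1.743 × 100 = 94.43 %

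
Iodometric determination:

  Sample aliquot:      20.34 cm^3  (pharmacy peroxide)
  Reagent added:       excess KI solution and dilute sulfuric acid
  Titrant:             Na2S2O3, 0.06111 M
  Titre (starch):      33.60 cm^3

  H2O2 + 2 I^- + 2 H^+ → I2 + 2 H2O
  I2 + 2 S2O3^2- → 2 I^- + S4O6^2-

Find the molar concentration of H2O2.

n(S2O3^2-) = 0.03360 × 0.06111 = 2.053 × 10^-3 mol
n(I2) = n(S2O3^2-)/2 = 1.027 × 10^-3 mol
n(H2O2) in the aliquot = 1.027 × 10^-3 mol (1:1 ratio)
[H2O2] = 1.027 × 10^-3 / 0.02034 = 0.05047 mol/L

0.05047 M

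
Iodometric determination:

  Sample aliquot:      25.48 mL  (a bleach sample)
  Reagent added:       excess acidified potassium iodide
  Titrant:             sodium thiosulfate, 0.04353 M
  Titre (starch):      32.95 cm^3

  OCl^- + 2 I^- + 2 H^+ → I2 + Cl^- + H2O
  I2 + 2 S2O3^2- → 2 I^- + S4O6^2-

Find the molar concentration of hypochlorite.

0.02815 M

n(S2O3^2-) = 0.03295 × 0.04353 = 1.434 × 10^-3 mol
n(I2) = n(S2O3^2-)/2 = 7.172 × 10^-4 mol
n(OCl^-) in the aliquot = 7.172 × 10^-4 mol (1:1 ratio)
[OCl^-] = 7.172 × 10^-4 / 0.02548 = 0.02815 mol/L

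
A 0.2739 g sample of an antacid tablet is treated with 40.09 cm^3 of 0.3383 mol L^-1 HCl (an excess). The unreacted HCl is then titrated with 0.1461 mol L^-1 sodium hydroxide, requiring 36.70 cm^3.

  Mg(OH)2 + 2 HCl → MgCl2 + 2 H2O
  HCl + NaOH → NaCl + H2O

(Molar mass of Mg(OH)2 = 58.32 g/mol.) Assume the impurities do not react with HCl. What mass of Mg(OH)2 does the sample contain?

n(HCl) added = 0.04009 × 0.3383 = 0.01356 mol
n(NaOH) used in back-titration = 0.03670 × 0.1461 = 5.362 × 10^-3 mol
n(HCl) left over = 5.362 × 10^-3 mol (1:1 ratio)
n(HCl) consumed by analyte = 0.01356 − 5.362 × 10^-3 = 8.201 × 10^-3 mol
From the 1:2 ratio, n(Mg(OH)2) = 1/2 × 8.201 × 10^-3 = 4.100 × 10^-3 mol
mass of Mg(OH)2 = 4.100 × 10^-3 × 58.32 = 0.2391 g

0.2391 g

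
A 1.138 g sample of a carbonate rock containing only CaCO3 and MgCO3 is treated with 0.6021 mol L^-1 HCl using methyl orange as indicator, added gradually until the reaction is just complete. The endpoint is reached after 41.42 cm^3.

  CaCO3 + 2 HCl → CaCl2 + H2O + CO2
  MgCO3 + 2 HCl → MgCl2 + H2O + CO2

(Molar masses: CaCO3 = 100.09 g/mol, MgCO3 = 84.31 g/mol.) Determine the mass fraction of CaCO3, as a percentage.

48.32 %

n(HCl) = 0.04142 × 0.6021 = 0.02494 mol
Let x = n(CaCO3), y = n(MgCO3).
Titrant: 2x + 2y = 0.02494;  mass: 100.09x + 84.31y = 1.138
Solving, x = 5.494 × 10^-3 mol, y = 6.975 × 10^-3 mol
mass of CaCO3 = 5.494 × 10^-3 × 100.09 = 0.5499 g
% CaCO3 = 0.5499 / 1.138 × 100 = 48.32 %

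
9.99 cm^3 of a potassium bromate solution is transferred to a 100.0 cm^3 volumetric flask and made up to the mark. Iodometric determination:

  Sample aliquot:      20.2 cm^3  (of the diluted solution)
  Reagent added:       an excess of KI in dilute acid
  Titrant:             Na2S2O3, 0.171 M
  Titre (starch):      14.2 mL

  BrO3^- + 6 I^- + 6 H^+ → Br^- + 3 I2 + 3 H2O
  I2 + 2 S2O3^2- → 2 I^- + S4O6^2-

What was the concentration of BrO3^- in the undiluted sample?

n(S2O3^2-) = 0.0142 × 0.171 = 2.43 × 10^-3 mol
n(I2) = n(S2O3^2-)/2 = 1.21 × 10^-3 mol
From the 1:3 ratio, n(BrO3^-) in the aliquot = 1/3 × 1.21 × 10^-3 = 4.05 × 10^-4 mol
[BrO3^-]_dilute = 4.05 × 10^-4 / 0.0202 = 0.0200 mol/L
[BrO3^-]_original = 0.0200 × 100.0/9.99 = 0.201 mol/L

0.201 M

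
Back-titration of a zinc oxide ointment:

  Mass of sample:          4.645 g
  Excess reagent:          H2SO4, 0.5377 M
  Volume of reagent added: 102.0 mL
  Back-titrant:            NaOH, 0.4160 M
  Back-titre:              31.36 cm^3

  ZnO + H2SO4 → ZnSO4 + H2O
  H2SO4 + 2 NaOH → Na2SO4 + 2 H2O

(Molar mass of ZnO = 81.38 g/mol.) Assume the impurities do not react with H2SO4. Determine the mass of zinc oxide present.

3.932 g

n(H2SO4) added = 0.1020 × 0.5377 = 0.05485 mol
n(NaOH) used in back-titration = 0.03136 × 0.4160 = 0.01305 mol
From the 1:2 ratio, n(H2SO4) left over = 1/2 × 0.01305 = 6.523 × 10^-3 mol
n(H2SO4) consumed by analyte = 0.05485 − 6.523 × 10^-3 = 0.04832 mol
n(ZnO) = 0.04832 mol (1:1 ratio)
mass of ZnO = 0.04832 × 81.38 = 3.932 g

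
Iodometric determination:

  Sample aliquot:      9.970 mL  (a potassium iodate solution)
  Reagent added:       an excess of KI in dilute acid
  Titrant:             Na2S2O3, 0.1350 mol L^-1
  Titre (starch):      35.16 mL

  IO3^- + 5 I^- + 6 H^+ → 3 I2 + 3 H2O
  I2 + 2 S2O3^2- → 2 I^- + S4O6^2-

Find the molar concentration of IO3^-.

n(S2O3^2-) = 0.03516 × 0.1350 = 4.747 × 10^-3 mol
n(I2) = n(S2O3^2-)/2 = 2.373 × 10^-3 mol
From the 1:3 ratio, n(IO3^-) in the aliquot = 1/3 × 2.373 × 10^-3 = 7.911 × 10^-4 mol
[IO3^-] = 7.911 × 10^-4 / 0.009970 = 0.07935 mol/L

0.07935 mol/L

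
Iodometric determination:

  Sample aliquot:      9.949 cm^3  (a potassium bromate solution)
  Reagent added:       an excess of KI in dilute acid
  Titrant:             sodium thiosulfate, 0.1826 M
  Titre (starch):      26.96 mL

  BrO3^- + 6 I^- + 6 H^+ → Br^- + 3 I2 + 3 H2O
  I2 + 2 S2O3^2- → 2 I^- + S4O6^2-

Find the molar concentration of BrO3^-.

n(S2O3^2-) = 0.02696 × 0.1826 = 4.923 × 10^-3 mol
n(I2) = n(S2O3^2-)/2 = 2.461 × 10^-3 mol
From the 1:3 ratio, n(BrO3^-) in the aliquot = 1/3 × 2.461 × 10^-3 = 8.205 × 10^-4 mol
[BrO3^-] = 8.205 × 10^-4 / 0.009949 = 0.08247 mol/L

0.08247 M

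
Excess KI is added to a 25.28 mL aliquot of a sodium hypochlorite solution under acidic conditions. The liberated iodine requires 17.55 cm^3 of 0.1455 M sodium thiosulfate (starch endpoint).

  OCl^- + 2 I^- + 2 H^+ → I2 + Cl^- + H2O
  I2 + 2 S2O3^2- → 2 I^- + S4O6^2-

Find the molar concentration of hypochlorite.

0.05050 M

n(S2O3^2-) = 0.01755 × 0.1455 = 2.554 × 10^-3 mol
n(I2) = n(S2O3^2-)/2 = 1.277 × 10^-3 mol
n(OCl^-) in the aliquot = 1.277 × 10^-3 mol (1:1 ratio)
[OCl^-] = 1.277 × 10^-3 / 0.02528 = 0.05050 mol/L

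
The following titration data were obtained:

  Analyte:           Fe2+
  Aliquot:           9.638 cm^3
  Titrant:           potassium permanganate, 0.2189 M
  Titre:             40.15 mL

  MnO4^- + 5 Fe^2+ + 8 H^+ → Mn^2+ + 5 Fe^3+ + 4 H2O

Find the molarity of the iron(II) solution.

n(KMnO4) = 0.04015 L × 0.2189 mol/L = 8.789 × 10^-3 mol
From the 5:1 mole ratio, n(Fe2+) = 5/1 × 8.789 × 10^-3 = 0.04394 mol
[Fe2+] = 0.04394 mol / 0.009638 L = 4.559 mol/L

4.559 M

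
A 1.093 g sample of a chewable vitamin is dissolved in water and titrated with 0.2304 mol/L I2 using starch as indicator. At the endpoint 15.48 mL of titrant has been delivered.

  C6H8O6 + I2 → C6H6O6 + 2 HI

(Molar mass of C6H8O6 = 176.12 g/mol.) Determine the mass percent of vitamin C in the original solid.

57.47 %

n(I2) = 0.01548 L × 0.2304 mol/L = 3.567 × 10^-3 mol
n(C6H8O6) = 3.567 × 10^-3 mol (1:1 ratio)
mass of C6H8O6 = 3.567 × 10^-3 × 176.12 g/mol = 0.6281 g
% C6H8O6 = 0.6281 / 1.093 × 100 = 57.47 %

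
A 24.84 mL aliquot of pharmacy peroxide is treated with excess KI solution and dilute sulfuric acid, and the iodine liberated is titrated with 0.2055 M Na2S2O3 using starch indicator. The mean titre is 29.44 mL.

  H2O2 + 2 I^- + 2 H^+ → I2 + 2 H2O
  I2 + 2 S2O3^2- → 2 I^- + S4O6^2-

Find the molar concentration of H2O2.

n(S2O3^2-) = 0.02944 × 0.2055 = 6.050 × 10^-3 mol
n(I2) = n(S2O3^2-)/2 = 3.025 × 10^-3 mol
n(H2O2) in the aliquot = 3.025 × 10^-3 mol (1:1 ratio)
[H2O2] = 3.025 × 10^-3 / 0.02484 = 0.1218 mol/L

0.1218 M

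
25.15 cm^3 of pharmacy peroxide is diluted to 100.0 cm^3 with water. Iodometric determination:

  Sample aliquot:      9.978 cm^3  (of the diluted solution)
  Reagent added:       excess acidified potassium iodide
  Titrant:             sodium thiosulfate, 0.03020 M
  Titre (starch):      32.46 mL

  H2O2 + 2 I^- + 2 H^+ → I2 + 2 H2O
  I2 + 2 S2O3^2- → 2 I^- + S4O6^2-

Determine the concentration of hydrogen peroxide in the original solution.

0.1953 M

n(S2O3^2-) = 0.03246 × 0.03020 = 9.803 × 10^-4 mol
n(I2) = n(S2O3^2-)/2 = 4.901 × 10^-4 mol
n(H2O2) in the aliquot = 4.901 × 10^-4 mol (1:1 ratio)
[H2O2]_dilute = 4.901 × 10^-4 / 0.009978 = 0.04912 mol/L
[H2O2]_original = 0.04912 × 100.0/25.15 = 0.1953 mol/L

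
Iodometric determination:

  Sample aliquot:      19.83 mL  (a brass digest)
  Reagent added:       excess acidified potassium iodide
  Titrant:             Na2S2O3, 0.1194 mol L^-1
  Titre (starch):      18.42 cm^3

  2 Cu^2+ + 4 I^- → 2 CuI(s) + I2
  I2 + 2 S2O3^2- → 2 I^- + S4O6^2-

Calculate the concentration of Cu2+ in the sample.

n(S2O3^2-) = 0.01842 × 0.1194 = 2.199 × 10^-3 mol
n(I2) = n(S2O3^2-)/2 = 1.100 × 10^-3 mol
From the 2:1 ratio, n(Cu2+) in the aliquot = 2/1 × 1.100 × 10^-3 = 2.199 × 10^-3 mol
[Cu2+] = 2.199 × 10^-3 / 0.01983 = 0.1109 mol/L

0.1109 mol/L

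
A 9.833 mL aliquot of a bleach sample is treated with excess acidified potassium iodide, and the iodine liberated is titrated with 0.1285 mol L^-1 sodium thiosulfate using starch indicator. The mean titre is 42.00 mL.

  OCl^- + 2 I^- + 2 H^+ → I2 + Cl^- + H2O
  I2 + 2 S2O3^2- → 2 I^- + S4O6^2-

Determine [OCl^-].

0.2744 mol/L

n(S2O3^2-) = 0.04200 × 0.1285 = 5.397 × 10^-3 mol
n(I2) = n(S2O3^2-)/2 = 2.698 × 10^-3 mol
n(OCl^-) in the aliquot = 2.698 × 10^-3 mol (1:1 ratio)
[OCl^-] = 2.698 × 10^-3 / 0.009833 = 0.2744 mol/L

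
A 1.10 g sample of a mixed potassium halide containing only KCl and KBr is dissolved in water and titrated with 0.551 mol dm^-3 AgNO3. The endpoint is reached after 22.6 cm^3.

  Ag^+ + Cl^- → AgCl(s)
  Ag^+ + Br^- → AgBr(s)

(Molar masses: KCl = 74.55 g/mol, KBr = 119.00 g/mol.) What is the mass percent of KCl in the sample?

n(AgNO3) = 0.0226 × 0.551 = 0.0125 mol
Let x = n(KCl), y = n(KBr).
Titrant: 1x + 1y = 0.0125;  mass: 74.55x + 119.00y = 1.10
Solving, x = 8.59 × 10^-3 mol, y = 3.86 × 10^-3 mol
mass of KCl = 8.59 × 10^-3 × 74.55 = 0.640 g
% KCl = 0.640 / 1.10 × 100 = 58.2 %

58.2 %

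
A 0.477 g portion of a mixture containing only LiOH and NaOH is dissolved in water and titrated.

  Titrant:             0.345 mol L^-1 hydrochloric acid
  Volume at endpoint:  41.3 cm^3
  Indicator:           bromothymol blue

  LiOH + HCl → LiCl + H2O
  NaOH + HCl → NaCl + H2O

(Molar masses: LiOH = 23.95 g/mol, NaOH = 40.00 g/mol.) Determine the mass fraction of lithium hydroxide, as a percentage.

29.1 %

n(HCl) = 0.0413 × 0.345 = 0.0142 mol
Let x = n(LiOH), y = n(NaOH).
Titrant: 1x + 1y = 0.0142;  mass: 23.95x + 40.00y = 0.477
Solving, x = 5.79 × 10^-3 mol, y = 8.46 × 10^-3 mol
mass of LiOH = 5.79 × 10^-3 × 23.95 = 0.139 g
% LiOH = 0.139 / 0.477 × 100 = 29.1 %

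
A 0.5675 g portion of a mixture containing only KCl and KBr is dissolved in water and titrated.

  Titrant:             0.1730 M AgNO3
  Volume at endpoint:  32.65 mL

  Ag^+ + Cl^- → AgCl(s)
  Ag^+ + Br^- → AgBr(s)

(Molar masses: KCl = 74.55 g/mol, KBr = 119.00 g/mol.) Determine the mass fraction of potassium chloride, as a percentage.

30.93 %

n(AgNO3) = 0.03265 × 0.1730 = 5.648 × 10^-3 mol
Let x = n(KCl), y = n(KBr).
Titrant: 1x + 1y = 5.648 × 10^-3;  mass: 74.55x + 119.00y = 0.5675
Solving, x = 2.355 × 10^-3 mol, y = 3.294 × 10^-3 mol
mass of KCl = 2.355 × 10^-3 × 74.55 = 0.1755 g
% KCl = 0.1755 / 0.5675 × 100 = 30.93 %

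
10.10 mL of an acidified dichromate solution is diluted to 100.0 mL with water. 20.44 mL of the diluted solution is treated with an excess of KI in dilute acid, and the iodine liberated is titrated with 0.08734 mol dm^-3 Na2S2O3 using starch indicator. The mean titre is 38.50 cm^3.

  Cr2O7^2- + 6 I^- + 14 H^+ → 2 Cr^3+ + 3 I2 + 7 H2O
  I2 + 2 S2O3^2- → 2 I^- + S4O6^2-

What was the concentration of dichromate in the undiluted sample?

0.2715 mol/L

n(S2O3^2-) = 0.03850 × 0.08734 = 3.363 × 10^-3 mol
n(I2) = n(S2O3^2-)/2 = 1.681 × 10^-3 mol
From the 1:3 ratio, n(Cr2O7^2-) in the aliquot = 1/3 × 1.681 × 10^-3 = 5.604 × 10^-4 mol
[Cr2O7^2-]_dilute = 5.604 × 10^-4 / 0.02044 = 0.02742 mol/L
[Cr2O7^2-]_original = 0.02742 × 100.0/10.10 = 0.2715 mol/L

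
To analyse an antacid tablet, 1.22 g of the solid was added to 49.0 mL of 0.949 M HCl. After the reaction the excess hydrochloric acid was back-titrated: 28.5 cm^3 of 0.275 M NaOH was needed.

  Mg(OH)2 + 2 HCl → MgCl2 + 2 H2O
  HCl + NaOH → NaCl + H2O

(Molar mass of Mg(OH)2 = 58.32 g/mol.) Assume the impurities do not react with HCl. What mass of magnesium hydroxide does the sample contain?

1.13 g

n(HCl) added = 0.0490 × 0.949 = 0.0465 mol
n(NaOH) used in back-titration = 0.0285 × 0.275 = 7.84 × 10^-3 mol
n(HCl) left over = 7.84 × 10^-3 mol (1:1 ratio)
n(HCl) consumed by analyte = 0.0465 − 7.84 × 10^-3 = 0.0387 mol
From the 1:2 ratio, n(Mg(OH)2) = 1/2 × 0.0387 = 0.0193 mol
mass of Mg(OH)2 = 0.0193 × 58.32 = 1.13 g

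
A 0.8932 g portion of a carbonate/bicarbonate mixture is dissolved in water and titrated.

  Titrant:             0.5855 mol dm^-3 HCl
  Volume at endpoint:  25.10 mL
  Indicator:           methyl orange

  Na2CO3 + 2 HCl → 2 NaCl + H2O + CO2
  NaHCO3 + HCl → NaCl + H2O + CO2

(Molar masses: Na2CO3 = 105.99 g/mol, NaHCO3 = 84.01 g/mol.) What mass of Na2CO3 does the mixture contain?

0.5834 g

n(HCl) = 0.02510 × 0.5855 = 0.01470 mol
Let x = n(Na2CO3), y = n(NaHCO3).
Titrant: 2x + 1y = 0.01470;  mass: 105.99x + 84.01y = 0.8932
Solving, x = 5.504 × 10^-3 mol, y = 3.688 × 10^-3 mol
mass of Na2CO3 = 5.504 × 10^-3 × 105.99 = 0.5834 g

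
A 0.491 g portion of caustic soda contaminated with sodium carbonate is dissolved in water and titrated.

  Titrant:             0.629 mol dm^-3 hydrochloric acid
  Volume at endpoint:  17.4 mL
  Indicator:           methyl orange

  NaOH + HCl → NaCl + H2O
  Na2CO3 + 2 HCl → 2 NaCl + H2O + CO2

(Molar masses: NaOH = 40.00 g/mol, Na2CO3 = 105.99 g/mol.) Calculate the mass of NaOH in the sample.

n(HCl) = 0.0174 × 0.629 = 0.0109 mol
Let x = n(NaOH), y = n(Na2CO3).
Titrant: 1x + 2y = 0.0109;  mass: 40.00x + 105.99y = 0.491
Solving, x = 6.85 × 10^-3 mol, y = 2.05 × 10^-3 mol
mass of NaOH = 6.85 × 10^-3 × 40.00 = 0.274 g

0.274 g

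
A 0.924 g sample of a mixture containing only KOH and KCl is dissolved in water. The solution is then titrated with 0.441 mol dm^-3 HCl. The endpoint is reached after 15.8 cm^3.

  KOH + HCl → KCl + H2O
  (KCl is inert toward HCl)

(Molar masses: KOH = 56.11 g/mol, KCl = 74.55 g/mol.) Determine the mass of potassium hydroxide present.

0.391 g

n(HCl) = 0.0158 × 0.441 = 6.97 × 10^-3 mol
Let x = n(KOH), y = n(KCl).
Titrant: 1x = 6.97 × 10^-3;  mass: 56.11x + 74.55y = 0.924
Solving, x = 6.97 × 10^-3 mol, y = 7.15 × 10^-3 mol
mass of KOH = 6.97 × 10^-3 × 56.11 = 0.391 g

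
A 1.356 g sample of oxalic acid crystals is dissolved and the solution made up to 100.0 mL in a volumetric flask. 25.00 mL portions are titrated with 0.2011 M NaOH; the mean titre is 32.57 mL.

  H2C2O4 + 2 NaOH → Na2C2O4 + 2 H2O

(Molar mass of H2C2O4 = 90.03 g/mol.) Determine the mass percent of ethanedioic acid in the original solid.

86.97 %

n(NaOH) per titration = 0.03257 × 0.2011 = 6.550 × 10^-3 mol
From the 1:2 ratio, n(H2C2O4) in each aliquot = 1/2 × 6.550 × 10^-3 = 3.275 × 10^-3 mol
n(H2C2O4) in the whole flask = 3.275 × 10^-3 × 100.0/25.00 = 0.01310 mol
mass of H2C2O4 = 0.01310 × 90.03 = 1.179 g
% H2C2O4 = 1.179 / 1.356 × 100 = 86.97 %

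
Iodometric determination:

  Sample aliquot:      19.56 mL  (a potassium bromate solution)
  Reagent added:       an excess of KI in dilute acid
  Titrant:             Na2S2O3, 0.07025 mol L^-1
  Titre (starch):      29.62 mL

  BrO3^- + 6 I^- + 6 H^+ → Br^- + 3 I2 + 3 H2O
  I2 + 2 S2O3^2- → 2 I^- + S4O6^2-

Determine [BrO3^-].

n(S2O3^2-) = 0.02962 × 0.07025 = 2.081 × 10^-3 mol
n(I2) = n(S2O3^2-)/2 = 1.040 × 10^-3 mol
From the 1:3 ratio, n(BrO3^-) in the aliquot = 1/3 × 1.040 × 10^-3 = 3.468 × 10^-4 mol
[BrO3^-] = 3.468 × 10^-4 / 0.01956 = 0.01773 mol/L

0.01773 mol/L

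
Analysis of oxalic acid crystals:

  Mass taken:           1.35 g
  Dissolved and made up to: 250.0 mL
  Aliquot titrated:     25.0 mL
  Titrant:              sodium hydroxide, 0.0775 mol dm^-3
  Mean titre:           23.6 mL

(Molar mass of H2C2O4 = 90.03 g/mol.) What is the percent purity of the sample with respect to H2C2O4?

H2C2O4 + 2 NaOH → Na2C2O4 + 2 H2O
n(NaOH) per titration = 0.0236 × 0.0775 = 1.83 × 10^-3 mol
From the 1:2 ratio, n(H2C2O4) in each aliquot = 1/2 × 1.83 × 10^-3 = 9.14 × 10^-4 mol
n(H2C2O4) in the whole flask = 9.14 × 10^-4 × 250.0/25.0 = 9.14 × 10^-3 mol
mass of H2C2O4 = 9.14 × 10^-3 × 90.03 = 0.823 g
% H2C2O4 = 0.823 / 1.35 × 100 = 61.0 %

61.0 %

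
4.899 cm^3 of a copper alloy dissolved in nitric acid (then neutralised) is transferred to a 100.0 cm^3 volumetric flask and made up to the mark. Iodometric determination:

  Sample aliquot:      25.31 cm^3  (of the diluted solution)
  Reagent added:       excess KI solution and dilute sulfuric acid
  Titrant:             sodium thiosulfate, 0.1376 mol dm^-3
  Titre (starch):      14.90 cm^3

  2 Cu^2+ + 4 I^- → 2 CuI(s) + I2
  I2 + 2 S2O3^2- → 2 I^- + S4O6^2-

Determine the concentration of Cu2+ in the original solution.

1.654 mol/L

n(S2O3^2-) = 0.01490 × 0.1376 = 2.050 × 10^-3 mol
n(I2) = n(S2O3^2-)/2 = 1.025 × 10^-3 mol
From the 2:1 ratio, n(Cu2+) in the aliquot = 2/1 × 1.025 × 10^-3 = 2.050 × 10^-3 mol
[Cu2+]_dilute = 2.050 × 10^-3 / 0.02531 = 0.08101 mol/L
[Cu2+]_original = 0.08101 × 100.0/4.899 = 1.654 mol/L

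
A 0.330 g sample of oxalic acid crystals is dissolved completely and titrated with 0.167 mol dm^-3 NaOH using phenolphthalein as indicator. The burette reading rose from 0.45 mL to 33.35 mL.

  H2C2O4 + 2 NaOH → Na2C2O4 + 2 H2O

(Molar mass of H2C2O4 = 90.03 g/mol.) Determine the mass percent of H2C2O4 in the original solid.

n(NaOH) = 0.0329 L × 0.167 mol/L = 5.49 × 10^-3 mol
From the 1:2 ratio, n(H2C2O4) = 1/2 × 5.49 × 10^-3 = 2.75 × 10^-3 mol
mass of H2C2O4 = 2.75 × 10^-3 × 90.03 g/mol = 0.247 g
% H2C2O4 = 0.247 / 0.330 × 100 = 74.9 %

74.9 %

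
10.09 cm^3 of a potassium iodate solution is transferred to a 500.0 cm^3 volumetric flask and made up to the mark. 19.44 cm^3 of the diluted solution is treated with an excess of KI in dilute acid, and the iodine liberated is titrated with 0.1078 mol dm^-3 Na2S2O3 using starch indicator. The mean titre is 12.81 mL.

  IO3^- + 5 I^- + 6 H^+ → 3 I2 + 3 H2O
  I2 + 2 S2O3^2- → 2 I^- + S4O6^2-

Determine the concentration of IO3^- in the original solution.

0.5867 mol/L

n(S2O3^2-) = 0.01281 × 0.1078 = 1.381 × 10^-3 mol
n(I2) = n(S2O3^2-)/2 = 6.905 × 10^-4 mol
From the 1:3 ratio, n(IO3^-) in the aliquot = 1/3 × 6.905 × 10^-4 = 2.302 × 10^-4 mol
[IO3^-]_dilute = 2.302 × 10^-4 / 0.01944 = 0.01184 mol/L
[IO3^-]_original = 0.01184 × 500.0/10.09 = 0.5867 mol/L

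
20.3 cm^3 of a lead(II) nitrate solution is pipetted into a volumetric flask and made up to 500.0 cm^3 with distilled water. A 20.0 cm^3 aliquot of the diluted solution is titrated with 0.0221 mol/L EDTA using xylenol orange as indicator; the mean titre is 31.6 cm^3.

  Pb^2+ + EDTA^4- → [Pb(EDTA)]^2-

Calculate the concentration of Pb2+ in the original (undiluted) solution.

0.860 mol/L

n(EDTA) = 0.0316 × 0.0221 = 6.98 × 10^-4 mol
n(Pb2+) in the aliquot = 6.98 × 10^-4 mol (1:1 ratio)
[Pb2+]_dilute = 6.98 × 10^-4 / 0.0200 = 0.0349 mol/L
Dilution factor = 500.0 / 20.3 = 24.63
[Pb2+]_stock = 0.0349 × 24.63 = 0.860 mol/L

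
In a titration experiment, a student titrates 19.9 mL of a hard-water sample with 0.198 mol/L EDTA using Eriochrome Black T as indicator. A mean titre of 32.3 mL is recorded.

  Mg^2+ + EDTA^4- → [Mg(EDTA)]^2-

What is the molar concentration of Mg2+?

0.321 mol/L

n(EDTA) = 0.0323 L × 0.198 mol/L = 6.40 × 10^-3 mol
n(Mg2+) = 6.40 × 10^-3 mol (1:1 mole ratio)
[Mg2+] = 6.40 × 10^-3 mol / 0.0199 L = 0.321 mol/L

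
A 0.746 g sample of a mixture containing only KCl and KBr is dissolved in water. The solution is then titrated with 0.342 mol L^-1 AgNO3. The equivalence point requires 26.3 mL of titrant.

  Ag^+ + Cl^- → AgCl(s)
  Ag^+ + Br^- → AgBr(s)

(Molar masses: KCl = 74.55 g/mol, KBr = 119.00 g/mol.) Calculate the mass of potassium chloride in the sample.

n(AgNO3) = 0.0263 × 0.342 = 8.99 × 10^-3 mol
Let x = n(KCl), y = n(KBr).
Titrant: 1x + 1y = 8.99 × 10^-3;  mass: 74.55x + 119.00y = 0.746
Solving, x = 7.30 × 10^-3 mol, y = 1.70 × 10^-3 mol
mass of KCl = 7.30 × 10^-3 × 74.55 = 0.544 g

0.544 g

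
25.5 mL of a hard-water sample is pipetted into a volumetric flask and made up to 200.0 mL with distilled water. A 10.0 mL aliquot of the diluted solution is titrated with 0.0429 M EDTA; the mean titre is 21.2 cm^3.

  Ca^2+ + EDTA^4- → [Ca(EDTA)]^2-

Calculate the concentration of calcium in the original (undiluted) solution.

n(EDTA) = 0.0212 × 0.0429 = 9.09 × 10^-4 mol
n(Ca2+) in the aliquot = 9.09 × 10^-4 mol (1:1 ratio)
[Ca2+]_dilute = 9.09 × 10^-4 / 0.0100 = 0.0909 mol/L
Dilution factor = 200.0 / 25.5 = 7.843
[Ca2+]_stock = 0.0909 × 7.843 = 0.713 mol/L

0.713 M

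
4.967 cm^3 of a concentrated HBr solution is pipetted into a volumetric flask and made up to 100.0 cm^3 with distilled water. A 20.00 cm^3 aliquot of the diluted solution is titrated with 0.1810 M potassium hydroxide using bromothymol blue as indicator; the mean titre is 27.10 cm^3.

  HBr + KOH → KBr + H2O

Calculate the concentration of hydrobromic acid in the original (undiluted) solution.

4.938 M

n(KOH) = 0.02710 × 0.1810 = 4.905 × 10^-3 mol
n(HBr) in the aliquot = 4.905 × 10^-3 mol (1:1 ratio)
[HBr]_dilute = 4.905 × 10^-3 / 0.02000 = 0.2453 mol/L
Dilution factor = 100.0 / 4.967 = 20.13
[HBr]_stock = 0.2453 × 20.13 = 4.938 mol/L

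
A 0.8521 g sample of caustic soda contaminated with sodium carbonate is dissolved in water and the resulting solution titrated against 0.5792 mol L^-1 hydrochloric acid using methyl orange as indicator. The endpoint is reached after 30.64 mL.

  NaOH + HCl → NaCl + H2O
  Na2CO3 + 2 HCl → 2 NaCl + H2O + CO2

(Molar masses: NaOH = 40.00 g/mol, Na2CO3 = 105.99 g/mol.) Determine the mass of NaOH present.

n(HCl) = 0.03064 × 0.5792 = 0.01775 mol
Let x = n(NaOH), y = n(Na2CO3).
Titrant: 1x + 2y = 0.01775;  mass: 40.00x + 105.99y = 0.8521
Solving, x = 6.802 × 10^-3 mol, y = 5.473 × 10^-3 mol
mass of NaOH = 6.802 × 10^-3 × 40.00 = 0.2721 g

0.2721 g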